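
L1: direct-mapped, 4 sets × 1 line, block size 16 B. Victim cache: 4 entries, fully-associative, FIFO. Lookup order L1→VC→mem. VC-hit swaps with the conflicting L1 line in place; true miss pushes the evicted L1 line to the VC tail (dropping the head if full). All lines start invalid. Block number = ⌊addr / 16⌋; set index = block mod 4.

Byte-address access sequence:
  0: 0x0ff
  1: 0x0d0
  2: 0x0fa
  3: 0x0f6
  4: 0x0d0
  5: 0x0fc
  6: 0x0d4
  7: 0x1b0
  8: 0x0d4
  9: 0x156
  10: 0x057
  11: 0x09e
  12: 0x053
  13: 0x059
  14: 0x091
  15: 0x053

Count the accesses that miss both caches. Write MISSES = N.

#0 0xff→b15/s3 MISS; vc=[]
#1 0xd0→b13/s1 MISS; vc=[]
#2 0xfa→b15/s3 L1-HIT; vc=[]
#3 0xf6→b15/s3 L1-HIT; vc=[]
#4 0xd0→b13/s1 L1-HIT; vc=[]
#5 0xfc→b15/s3 L1-HIT; vc=[]
#6 0xd4→b13/s1 L1-HIT; vc=[]
#7 0x1b0→b27/s3 MISS; vc=[15]
#8 0xd4→b13/s1 L1-HIT; vc=[15]
#9 0x156→b21/s1 MISS; vc=[15,13]
#10 0x57→b5/s1 MISS; vc=[15,13,21]
#11 0x9e→b9/s1 MISS; vc=[15,13,21,5]
#12 0x53→b5/s1 VC-HIT; vc=[15,13,21,9]
#13 0x59→b5/s1 L1-HIT; vc=[15,13,21,9]
#14 0x91→b9/s1 VC-HIT; vc=[15,13,21,5]
#15 0x53→b5/s1 VC-HIT; vc=[15,13,21,9]

MISSES = 6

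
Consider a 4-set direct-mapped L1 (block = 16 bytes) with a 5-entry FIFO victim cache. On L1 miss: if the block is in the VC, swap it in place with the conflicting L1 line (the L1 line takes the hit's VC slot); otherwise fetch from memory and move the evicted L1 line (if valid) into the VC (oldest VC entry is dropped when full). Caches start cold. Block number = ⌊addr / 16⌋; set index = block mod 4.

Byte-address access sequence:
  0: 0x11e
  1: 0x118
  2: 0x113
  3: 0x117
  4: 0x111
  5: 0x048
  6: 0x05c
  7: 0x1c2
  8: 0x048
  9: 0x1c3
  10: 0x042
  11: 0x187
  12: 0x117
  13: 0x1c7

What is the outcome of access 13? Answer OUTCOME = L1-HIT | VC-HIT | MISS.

OUTCOME = VC-HIT

0: 0x11e (blk 17, set 1) → MISS  vc=[]
1: 0x118 (blk 17, set 1) → L1-HIT  vc=[]
2: 0x113 (blk 17, set 1) → L1-HIT  vc=[]
3: 0x117 (blk 17, set 1) → L1-HIT  vc=[]
4: 0x111 (blk 17, set 1) → L1-HIT  vc=[]
5: 0x48 (blk 4, set 0) → MISS  vc=[]
6: 0x5c (blk 5, set 1) → MISS  vc=[17]
7: 0x1c2 (blk 28, set 0) → MISS  vc=[17, 4]
8: 0x48 (blk 4, set 0) → VC-HIT  vc=[17, 28]
9: 0x1c3 (blk 28, set 0) → VC-HIT  vc=[17, 4]
10: 0x42 (blk 4, set 0) → VC-HIT  vc=[17, 28]
11: 0x187 (blk 24, set 0) → MISS  vc=[17, 28, 4]
12: 0x117 (blk 17, set 1) → VC-HIT  vc=[5, 28, 4]
13: 0x1c7 (blk 28, set 0) → VC-HIT  vc=[5, 24, 4]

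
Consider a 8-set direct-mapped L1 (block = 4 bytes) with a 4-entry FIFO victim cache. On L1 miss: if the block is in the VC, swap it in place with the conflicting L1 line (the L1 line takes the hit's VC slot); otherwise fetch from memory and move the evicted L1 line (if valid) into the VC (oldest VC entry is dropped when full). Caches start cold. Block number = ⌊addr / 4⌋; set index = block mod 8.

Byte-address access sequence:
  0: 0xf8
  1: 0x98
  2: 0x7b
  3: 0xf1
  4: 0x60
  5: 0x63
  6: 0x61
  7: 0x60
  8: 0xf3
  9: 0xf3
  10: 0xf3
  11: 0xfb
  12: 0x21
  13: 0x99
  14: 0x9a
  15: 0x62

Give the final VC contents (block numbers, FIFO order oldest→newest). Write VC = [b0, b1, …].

VC = [30, 62, 8]

  [0] addr=0xf8 blk=62 s=6: MISS | VC []
  [1] addr=0x98 blk=38 s=6: MISS | VC [62]
  [2] addr=0x7b blk=30 s=6: MISS | VC [62, 38]
  [3] addr=0xf1 blk=60 s=4: MISS | VC [62, 38]
  [4] addr=0x60 blk=24 s=0: MISS | VC [62, 38]
  [5] addr=0x63 blk=24 s=0: L1-HIT | VC [62, 38]
  [6] addr=0x61 blk=24 s=0: L1-HIT | VC [62, 38]
  [7] addr=0x60 blk=24 s=0: L1-HIT | VC [62, 38]
  [8] addr=0xf3 blk=60 s=4: L1-HIT | VC [62, 38]
  [9] addr=0xf3 blk=60 s=4: L1-HIT | VC [62, 38]
  [10] addr=0xf3 blk=60 s=4: L1-HIT | VC [62, 38]
  [11] addr=0xfb blk=62 s=6: VC-HIT | VC [30, 38]
  [12] addr=0x21 blk=8 s=0: MISS | VC [30, 38, 24]
  [13] addr=0x99 blk=38 s=6: VC-HIT | VC [30, 62, 24]
  [14] addr=0x9a blk=38 s=6: L1-HIT | VC [30, 62, 24]
  [15] addr=0x62 blk=24 s=0: VC-HIT | VC [30, 62, 8]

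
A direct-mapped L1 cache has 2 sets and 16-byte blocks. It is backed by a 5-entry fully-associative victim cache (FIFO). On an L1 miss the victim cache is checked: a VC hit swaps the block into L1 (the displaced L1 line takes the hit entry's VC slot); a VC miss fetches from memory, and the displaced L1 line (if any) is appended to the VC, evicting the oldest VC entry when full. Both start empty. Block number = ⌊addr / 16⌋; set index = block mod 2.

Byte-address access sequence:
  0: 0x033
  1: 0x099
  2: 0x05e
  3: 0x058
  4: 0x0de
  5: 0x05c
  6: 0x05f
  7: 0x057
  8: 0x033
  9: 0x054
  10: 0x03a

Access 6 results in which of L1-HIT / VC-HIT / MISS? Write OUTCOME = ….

OUTCOME = L1-HIT

0: 0x33 (blk 3, set 1) → MISS  vc=[]
1: 0x99 (blk 9, set 1) → MISS  vc=[3]
2: 0x5e (blk 5, set 1) → MISS  vc=[3, 9]
3: 0x58 (blk 5, set 1) → L1-HIT  vc=[3, 9]
4: 0xde (blk 13, set 1) → MISS  vc=[3, 9, 5]
5: 0x5c (blk 5, set 1) → VC-HIT  vc=[3, 9, 13]
6: 0x5f (blk 5, set 1) → L1-HIT  vc=[3, 9, 13]
7: 0x57 (blk 5, set 1) → L1-HIT  vc=[3, 9, 13]
8: 0x33 (blk 3, set 1) → VC-HIT  vc=[5, 9, 13]
9: 0x54 (blk 5, set 1) → VC-HIT  vc=[3, 9, 13]
10: 0x3a (blk 3, set 1) → VC-HIT  vc=[5, 9, 13]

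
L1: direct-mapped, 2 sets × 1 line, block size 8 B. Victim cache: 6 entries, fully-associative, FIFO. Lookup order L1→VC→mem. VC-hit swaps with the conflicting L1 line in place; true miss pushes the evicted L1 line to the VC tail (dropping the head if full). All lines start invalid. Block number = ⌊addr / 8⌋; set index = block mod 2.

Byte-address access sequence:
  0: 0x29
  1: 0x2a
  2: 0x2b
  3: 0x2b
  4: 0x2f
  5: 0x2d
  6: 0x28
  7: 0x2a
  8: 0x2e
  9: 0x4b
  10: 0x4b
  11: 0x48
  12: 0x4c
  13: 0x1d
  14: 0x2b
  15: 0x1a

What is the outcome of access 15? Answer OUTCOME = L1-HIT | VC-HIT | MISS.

OUTCOME = VC-HIT

#0 0x29→b5/s1 MISS; vc=[]
#1 0x2a→b5/s1 L1-HIT; vc=[]
#2 0x2b→b5/s1 L1-HIT; vc=[]
#3 0x2b→b5/s1 L1-HIT; vc=[]
#4 0x2f→b5/s1 L1-HIT; vc=[]
#5 0x2d→b5/s1 L1-HIT; vc=[]
#6 0x28→b5/s1 L1-HIT; vc=[]
#7 0x2a→b5/s1 L1-HIT; vc=[]
#8 0x2e→b5/s1 L1-HIT; vc=[]
#9 0x4b→b9/s1 MISS; vc=[5]
#10 0x4b→b9/s1 L1-HIT; vc=[5]
#11 0x48→b9/s1 L1-HIT; vc=[5]
#12 0x4c→b9/s1 L1-HIT; vc=[5]
#13 0x1d→b3/s1 MISS; vc=[5,9]
#14 0x2b→b5/s1 VC-HIT; vc=[3,9]
#15 0x1a→b3/s1 VC-HIT; vc=[5,9]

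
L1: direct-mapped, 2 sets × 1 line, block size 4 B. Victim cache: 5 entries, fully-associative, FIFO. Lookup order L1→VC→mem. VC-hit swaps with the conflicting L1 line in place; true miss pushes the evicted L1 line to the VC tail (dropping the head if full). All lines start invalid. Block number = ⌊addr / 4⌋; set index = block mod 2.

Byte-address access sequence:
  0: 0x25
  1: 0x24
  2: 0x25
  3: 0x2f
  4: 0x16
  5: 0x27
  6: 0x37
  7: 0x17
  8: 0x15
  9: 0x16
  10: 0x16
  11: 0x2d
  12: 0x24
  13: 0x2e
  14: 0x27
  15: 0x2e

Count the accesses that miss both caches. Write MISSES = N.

MISSES = 4

#0 0x25→b9/s1 MISS; vc=[]
#1 0x24→b9/s1 L1-HIT; vc=[]
#2 0x25→b9/s1 L1-HIT; vc=[]
#3 0x2f→b11/s1 MISS; vc=[9]
#4 0x16→b5/s1 MISS; vc=[9,11]
#5 0x27→b9/s1 VC-HIT; vc=[5,11]
#6 0x37→b13/s1 MISS; vc=[5,11,9]
#7 0x17→b5/s1 VC-HIT; vc=[13,11,9]
#8 0x15→b5/s1 L1-HIT; vc=[13,11,9]
#9 0x16→b5/s1 L1-HIT; vc=[13,11,9]
#10 0x16→b5/s1 L1-HIT; vc=[13,11,9]
#11 0x2d→b11/s1 VC-HIT; vc=[13,5,9]
#12 0x24→b9/s1 VC-HIT; vc=[13,5,11]
#13 0x2e→b11/s1 VC-HIT; vc=[13,5,9]
#14 0x27→b9/s1 VC-HIT; vc=[13,5,11]
#15 0x2e→b11/s1 VC-HIT; vc=[13,5,9]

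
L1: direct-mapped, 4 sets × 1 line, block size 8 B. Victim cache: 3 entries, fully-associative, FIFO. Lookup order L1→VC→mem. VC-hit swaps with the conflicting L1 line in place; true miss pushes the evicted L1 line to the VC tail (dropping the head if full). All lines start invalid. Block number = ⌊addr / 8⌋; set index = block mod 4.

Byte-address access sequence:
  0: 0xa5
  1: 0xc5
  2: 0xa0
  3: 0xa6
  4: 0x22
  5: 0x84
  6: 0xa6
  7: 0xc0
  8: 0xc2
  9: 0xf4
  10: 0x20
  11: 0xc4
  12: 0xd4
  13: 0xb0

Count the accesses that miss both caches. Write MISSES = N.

#0 0xa5→b20/s0 MISS; vc=[]
#1 0xc5→b24/s0 MISS; vc=[20]
#2 0xa0→b20/s0 VC-HIT; vc=[24]
#3 0xa6→b20/s0 L1-HIT; vc=[24]
#4 0x22→b4/s0 MISS; vc=[24,20]
#5 0x84→b16/s0 MISS; vc=[24,20,4]
#6 0xa6→b20/s0 VC-HIT; vc=[24,16,4]
#7 0xc0→b24/s0 VC-HIT; vc=[20,16,4]
#8 0xc2→b24/s0 L1-HIT; vc=[20,16,4]
#9 0xf4→b30/s2 MISS; vc=[20,16,4]
#10 0x20→b4/s0 VC-HIT; vc=[20,16,24]
#11 0xc4→b24/s0 VC-HIT; vc=[20,16,4]
#12 0xd4→b26/s2 MISS; vc=[16,4,30]
#13 0xb0→b22/s2 MISS; vc=[4,30,26]

MISSES = 7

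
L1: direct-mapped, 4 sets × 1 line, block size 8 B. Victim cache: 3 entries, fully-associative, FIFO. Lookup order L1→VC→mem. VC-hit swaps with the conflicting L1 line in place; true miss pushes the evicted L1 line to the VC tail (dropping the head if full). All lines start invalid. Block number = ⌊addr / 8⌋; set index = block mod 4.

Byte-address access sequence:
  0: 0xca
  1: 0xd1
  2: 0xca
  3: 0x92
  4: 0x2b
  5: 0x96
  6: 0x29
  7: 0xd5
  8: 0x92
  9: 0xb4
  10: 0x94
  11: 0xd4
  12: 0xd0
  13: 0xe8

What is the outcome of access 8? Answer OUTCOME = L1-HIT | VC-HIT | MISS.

OUTCOME = VC-HIT

0: 0xca (blk 25, set 1) → MISS  vc=[]
1: 0xd1 (blk 26, set 2) → MISS  vc=[]
2: 0xca (blk 25, set 1) → L1-HIT  vc=[]
3: 0x92 (blk 18, set 2) → MISS  vc=[26]
4: 0x2b (blk 5, set 1) → MISS  vc=[26, 25]
5: 0x96 (blk 18, set 2) → L1-HIT  vc=[26, 25]
6: 0x29 (blk 5, set 1) → L1-HIT  vc=[26, 25]
7: 0xd5 (blk 26, set 2) → VC-HIT  vc=[18, 25]
8: 0x92 (blk 18, set 2) → VC-HIT  vc=[26, 25]
9: 0xb4 (blk 22, set 2) → MISS  vc=[26, 25, 18]
10: 0x94 (blk 18, set 2) → VC-HIT  vc=[26, 25, 22]
11: 0xd4 (blk 26, set 2) → VC-HIT  vc=[18, 25, 22]
12: 0xd0 (blk 26, set 2) → L1-HIT  vc=[18, 25, 22]
13: 0xe8 (blk 29, set 1) → MISS  vc=[25, 22, 5]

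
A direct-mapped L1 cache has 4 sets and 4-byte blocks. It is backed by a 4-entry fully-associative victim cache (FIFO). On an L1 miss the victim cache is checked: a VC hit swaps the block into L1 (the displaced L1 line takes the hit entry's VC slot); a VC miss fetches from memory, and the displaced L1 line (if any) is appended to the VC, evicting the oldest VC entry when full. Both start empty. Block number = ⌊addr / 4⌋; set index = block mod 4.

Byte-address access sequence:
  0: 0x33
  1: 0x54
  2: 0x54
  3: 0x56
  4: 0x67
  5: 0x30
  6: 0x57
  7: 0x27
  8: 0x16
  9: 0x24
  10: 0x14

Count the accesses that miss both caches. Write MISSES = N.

#0 0x33→b12/s0 MISS; vc=[]
#1 0x54→b21/s1 MISS; vc=[]
#2 0x54→b21/s1 L1-HIT; vc=[]
#3 0x56→b21/s1 L1-HIT; vc=[]
#4 0x67→b25/s1 MISS; vc=[21]
#5 0x30→b12/s0 L1-HIT; vc=[21]
#6 0x57→b21/s1 VC-HIT; vc=[25]
#7 0x27→b9/s1 MISS; vc=[25,21]
#8 0x16→b5/s1 MISS; vc=[25,21,9]
#9 0x24→b9/s1 VC-HIT; vc=[25,21,5]
#10 0x14→b5/s1 VC-HIT; vc=[25,21,9]

MISSES = 5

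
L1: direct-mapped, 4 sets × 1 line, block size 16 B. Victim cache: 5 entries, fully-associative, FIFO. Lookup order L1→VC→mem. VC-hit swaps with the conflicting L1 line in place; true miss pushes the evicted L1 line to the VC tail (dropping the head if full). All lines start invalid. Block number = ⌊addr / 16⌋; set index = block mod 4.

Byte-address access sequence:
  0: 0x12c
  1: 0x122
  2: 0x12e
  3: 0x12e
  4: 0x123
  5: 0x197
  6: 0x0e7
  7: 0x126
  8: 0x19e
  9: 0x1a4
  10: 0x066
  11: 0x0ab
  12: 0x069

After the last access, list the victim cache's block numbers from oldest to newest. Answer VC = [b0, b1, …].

0: 0x12c (blk 18, set 2) → MISS  vc=[]
1: 0x122 (blk 18, set 2) → L1-HIT  vc=[]
2: 0x12e (blk 18, set 2) → L1-HIT  vc=[]
3: 0x12e (blk 18, set 2) → L1-HIT  vc=[]
4: 0x123 (blk 18, set 2) → L1-HIT  vc=[]
5: 0x197 (blk 25, set 1) → MISS  vc=[]
6: 0xe7 (blk 14, set 2) → MISS  vc=[18]
7: 0x126 (blk 18, set 2) → VC-HIT  vc=[14]
8: 0x19e (blk 25, set 1) → L1-HIT  vc=[14]
9: 0x1a4 (blk 26, set 2) → MISS  vc=[14, 18]
10: 0x66 (blk 6, set 2) → MISS  vc=[14, 18, 26]
11: 0xab (blk 10, set 2) → MISS  vc=[14, 18, 26, 6]
12: 0x69 (blk 6, set 2) → VC-HIT  vc=[14, 18, 26, 10]

VC = [14, 18, 26, 10]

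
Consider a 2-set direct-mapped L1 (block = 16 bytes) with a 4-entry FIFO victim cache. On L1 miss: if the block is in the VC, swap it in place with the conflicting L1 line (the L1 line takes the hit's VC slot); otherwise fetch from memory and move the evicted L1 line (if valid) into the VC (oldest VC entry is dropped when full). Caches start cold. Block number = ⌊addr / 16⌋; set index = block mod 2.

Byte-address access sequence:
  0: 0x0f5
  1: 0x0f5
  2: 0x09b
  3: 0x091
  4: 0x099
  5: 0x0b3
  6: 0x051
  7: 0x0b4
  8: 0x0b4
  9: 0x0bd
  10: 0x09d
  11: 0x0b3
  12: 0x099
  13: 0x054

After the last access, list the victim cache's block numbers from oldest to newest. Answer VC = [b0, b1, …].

#0 0xf5→b15/s1 MISS; vc=[]
#1 0xf5→b15/s1 L1-HIT; vc=[]
#2 0x9b→b9/s1 MISS; vc=[15]
#3 0x91→b9/s1 L1-HIT; vc=[15]
#4 0x99→b9/s1 L1-HIT; vc=[15]
#5 0xb3→b11/s1 MISS; vc=[15,9]
#6 0x51→b5/s1 MISS; vc=[15,9,11]
#7 0xb4→b11/s1 VC-HIT; vc=[15,9,5]
#8 0xb4→b11/s1 L1-HIT; vc=[15,9,5]
#9 0xbd→b11/s1 L1-HIT; vc=[15,9,5]
#10 0x9d→b9/s1 VC-HIT; vc=[15,11,5]
#11 0xb3→b11/s1 VC-HIT; vc=[15,9,5]
#12 0x99→b9/s1 VC-HIT; vc=[15,11,5]
#13 0x54→b5/s1 VC-HIT; vc=[15,11,9]

VC = [15, 11, 9]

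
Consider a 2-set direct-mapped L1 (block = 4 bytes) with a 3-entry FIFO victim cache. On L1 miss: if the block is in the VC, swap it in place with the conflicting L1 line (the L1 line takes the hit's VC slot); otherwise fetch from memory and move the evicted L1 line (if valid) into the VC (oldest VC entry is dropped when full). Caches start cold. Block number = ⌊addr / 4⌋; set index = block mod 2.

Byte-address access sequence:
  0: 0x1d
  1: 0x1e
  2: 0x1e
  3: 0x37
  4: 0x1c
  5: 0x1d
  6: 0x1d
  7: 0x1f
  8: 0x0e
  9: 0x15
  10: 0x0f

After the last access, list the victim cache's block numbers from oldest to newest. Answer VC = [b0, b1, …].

VC = [13, 7, 5]

0: 0x1d (blk 7, set 1) → MISS  vc=[]
1: 0x1e (blk 7, set 1) → L1-HIT  vc=[]
2: 0x1e (blk 7, set 1) → L1-HIT  vc=[]
3: 0x37 (blk 13, set 1) → MISS  vc=[7]
4: 0x1c (blk 7, set 1) → VC-HIT  vc=[13]
5: 0x1d (blk 7, set 1) → L1-HIT  vc=[13]
6: 0x1d (blk 7, set 1) → L1-HIT  vc=[13]
7: 0x1f (blk 7, set 1) → L1-HIT  vc=[13]
8: 0xe (blk 3, set 1) → MISS  vc=[13, 7]
9: 0x15 (blk 5, set 1) → MISS  vc=[13, 7, 3]
10: 0xf (blk 3, set 1) → VC-HIT  vc=[13, 7, 5]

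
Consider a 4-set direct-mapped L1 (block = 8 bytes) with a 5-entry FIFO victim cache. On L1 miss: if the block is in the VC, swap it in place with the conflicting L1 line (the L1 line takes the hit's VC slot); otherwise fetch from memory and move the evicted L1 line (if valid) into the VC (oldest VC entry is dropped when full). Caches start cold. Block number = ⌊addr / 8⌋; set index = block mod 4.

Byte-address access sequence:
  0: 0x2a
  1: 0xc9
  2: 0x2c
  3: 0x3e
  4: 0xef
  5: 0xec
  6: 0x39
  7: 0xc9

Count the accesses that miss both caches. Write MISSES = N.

  [0] addr=0x2a blk=5 s=1: MISS | VC []
  [1] addr=0xc9 blk=25 s=1: MISS | VC [5]
  [2] addr=0x2c blk=5 s=1: VC-HIT | VC [25]
  [3] addr=0x3e blk=7 s=3: MISS | VC [25]
  [4] addr=0xef blk=29 s=1: MISS | VC [25, 5]
  [5] addr=0xec blk=29 s=1: L1-HIT | VC [25, 5]
  [6] addr=0x39 blk=7 s=3: L1-HIT | VC [25, 5]
  [7] addr=0xc9 blk=25 s=1: VC-HIT | VC [29, 5]

MISSES = 4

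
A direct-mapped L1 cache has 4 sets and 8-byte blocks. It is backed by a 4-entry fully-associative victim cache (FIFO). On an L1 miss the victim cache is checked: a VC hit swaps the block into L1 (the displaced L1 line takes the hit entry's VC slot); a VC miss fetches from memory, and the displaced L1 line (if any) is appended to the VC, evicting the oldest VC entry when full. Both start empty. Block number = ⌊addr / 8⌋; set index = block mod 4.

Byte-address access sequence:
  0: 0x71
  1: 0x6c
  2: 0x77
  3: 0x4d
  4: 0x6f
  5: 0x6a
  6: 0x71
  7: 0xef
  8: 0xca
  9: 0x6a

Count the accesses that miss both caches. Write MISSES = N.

MISSES = 5

#0 0x71→b14/s2 MISS; vc=[]
#1 0x6c→b13/s1 MISS; vc=[]
#2 0x77→b14/s2 L1-HIT; vc=[]
#3 0x4d→b9/s1 MISS; vc=[13]
#4 0x6f→b13/s1 VC-HIT; vc=[9]
#5 0x6a→b13/s1 L1-HIT; vc=[9]
#6 0x71→b14/s2 L1-HIT; vc=[9]
#7 0xef→b29/s1 MISS; vc=[9,13]
#8 0xca→b25/s1 MISS; vc=[9,13,29]
#9 0x6a→b13/s1 VC-HIT; vc=[9,25,29]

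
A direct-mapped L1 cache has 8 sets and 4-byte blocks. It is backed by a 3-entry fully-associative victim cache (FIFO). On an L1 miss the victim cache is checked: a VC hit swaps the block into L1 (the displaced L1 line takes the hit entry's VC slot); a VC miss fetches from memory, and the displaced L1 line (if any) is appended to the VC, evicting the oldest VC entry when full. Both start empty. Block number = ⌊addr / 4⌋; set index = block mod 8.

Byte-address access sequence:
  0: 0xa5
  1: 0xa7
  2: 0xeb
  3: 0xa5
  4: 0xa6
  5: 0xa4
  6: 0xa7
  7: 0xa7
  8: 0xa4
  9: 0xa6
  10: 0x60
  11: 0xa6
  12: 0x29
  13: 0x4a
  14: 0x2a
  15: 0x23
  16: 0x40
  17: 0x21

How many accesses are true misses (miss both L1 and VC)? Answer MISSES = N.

MISSES = 7

  [0] addr=0xa5 blk=41 s=1: MISS | VC []
  [1] addr=0xa7 blk=41 s=1: L1-HIT | VC []
  [2] addr=0xeb blk=58 s=2: MISS | VC []
  [3] addr=0xa5 blk=41 s=1: L1-HIT | VC []
  [4] addr=0xa6 blk=41 s=1: L1-HIT | VC []
  [5] addr=0xa4 blk=41 s=1: L1-HIT | VC []
  [6] addr=0xa7 blk=41 s=1: L1-HIT | VC []
  [7] addr=0xa7 blk=41 s=1: L1-HIT | VC []
  [8] addr=0xa4 blk=41 s=1: L1-HIT | VC []
  [9] addr=0xa6 blk=41 s=1: L1-HIT | VC []
  [10] addr=0x60 blk=24 s=0: MISS | VC []
  [11] addr=0xa6 blk=41 s=1: L1-HIT | VC []
  [12] addr=0x29 blk=10 s=2: MISS | VC [58]
  [13] addr=0x4a blk=18 s=2: MISS | VC [58, 10]
  [14] addr=0x2a blk=10 s=2: VC-HIT | VC [58, 18]
  [15] addr=0x23 blk=8 s=0: MISS | VC [58, 18, 24]
  [16] addr=0x40 blk=16 s=0: MISS | VC [18, 24, 8]
  [17] addr=0x21 blk=8 s=0: VC-HIT | VC [18, 24, 16]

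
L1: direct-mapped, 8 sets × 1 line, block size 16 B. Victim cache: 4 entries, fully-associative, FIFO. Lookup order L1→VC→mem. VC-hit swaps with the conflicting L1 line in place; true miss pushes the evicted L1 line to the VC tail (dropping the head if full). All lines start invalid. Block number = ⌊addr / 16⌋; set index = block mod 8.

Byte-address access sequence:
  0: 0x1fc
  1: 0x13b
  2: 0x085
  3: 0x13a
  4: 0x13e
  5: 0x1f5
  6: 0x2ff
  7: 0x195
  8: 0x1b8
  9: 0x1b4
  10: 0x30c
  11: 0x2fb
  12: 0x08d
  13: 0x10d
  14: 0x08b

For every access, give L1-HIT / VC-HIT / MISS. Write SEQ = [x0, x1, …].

0: 0x1fc (blk 31, set 7) → MISS  vc=[]
1: 0x13b (blk 19, set 3) → MISS  vc=[]
2: 0x85 (blk 8, set 0) → MISS  vc=[]
3: 0x13a (blk 19, set 3) → L1-HIT  vc=[]
4: 0x13e (blk 19, set 3) → L1-HIT  vc=[]
5: 0x1f5 (blk 31, set 7) → L1-HIT  vc=[]
6: 0x2ff (blk 47, set 7) → MISS  vc=[31]
7: 0x195 (blk 25, set 1) → MISS  vc=[31]
8: 0x1b8 (blk 27, set 3) → MISS  vc=[31, 19]
9: 0x1b4 (blk 27, set 3) → L1-HIT  vc=[31, 19]
10: 0x30c (blk 48, set 0) → MISS  vc=[31, 19, 8]
11: 0x2fb (blk 47, set 7) → L1-HIT  vc=[31, 19, 8]
12: 0x8d (blk 8, set 0) → VC-HIT  vc=[31, 19, 48]
13: 0x10d (blk 16, set 0) → MISS  vc=[31, 19, 48, 8]
14: 0x8b (blk 8, set 0) → VC-HIT  vc=[31, 19, 48, 16]

SEQ = [MISS, MISS, MISS, L1-HIT, L1-HIT, L1-HIT, MISS, MISS, MISS, L1-HIT, MISS, L1-HIT, VC-HIT, MISS, VC-HIT]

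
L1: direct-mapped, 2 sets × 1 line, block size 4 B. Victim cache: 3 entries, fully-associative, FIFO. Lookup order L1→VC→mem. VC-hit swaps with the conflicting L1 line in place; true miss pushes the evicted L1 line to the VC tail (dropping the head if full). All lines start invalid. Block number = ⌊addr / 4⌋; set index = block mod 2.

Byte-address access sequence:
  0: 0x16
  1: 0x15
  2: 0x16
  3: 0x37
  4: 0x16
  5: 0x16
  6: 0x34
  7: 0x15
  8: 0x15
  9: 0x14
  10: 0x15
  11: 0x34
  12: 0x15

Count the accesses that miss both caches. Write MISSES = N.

  [0] addr=0x16 blk=5 s=1: MISS | VC []
  [1] addr=0x15 blk=5 s=1: L1-HIT | VC []
  [2] addr=0x16 blk=5 s=1: L1-HIT | VC []
  [3] addr=0x37 blk=13 s=1: MISS | VC [5]
  [4] addr=0x16 blk=5 s=1: VC-HIT | VC [13]
  [5] addr=0x16 blk=5 s=1: L1-HIT | VC [13]
  [6] addr=0x34 blk=13 s=1: VC-HIT | VC [5]
  [7] addr=0x15 blk=5 s=1: VC-HIT | VC [13]
  [8] addr=0x15 blk=5 s=1: L1-HIT | VC [13]
  [9] addr=0x14 blk=5 s=1: L1-HIT | VC [13]
  [10] addr=0x15 blk=5 s=1: L1-HIT | VC [13]
  [11] addr=0x34 blk=13 s=1: VC-HIT | VC [5]
  [12] addr=0x15 blk=5 s=1: VC-HIT | VC [13]

MISSES = 2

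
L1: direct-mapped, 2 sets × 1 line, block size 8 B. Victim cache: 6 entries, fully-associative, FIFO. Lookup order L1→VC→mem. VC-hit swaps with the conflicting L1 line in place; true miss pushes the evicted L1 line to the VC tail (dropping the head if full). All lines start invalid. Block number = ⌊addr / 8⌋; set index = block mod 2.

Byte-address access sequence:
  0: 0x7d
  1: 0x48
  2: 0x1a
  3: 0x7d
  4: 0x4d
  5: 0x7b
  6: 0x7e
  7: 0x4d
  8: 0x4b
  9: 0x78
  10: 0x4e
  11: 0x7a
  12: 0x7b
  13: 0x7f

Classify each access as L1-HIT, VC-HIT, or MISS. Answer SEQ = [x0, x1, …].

  [0] addr=0x7d blk=15 s=1: MISS | VC []
  [1] addr=0x48 blk=9 s=1: MISS | VC [15]
  [2] addr=0x1a blk=3 s=1: MISS | VC [15, 9]
  [3] addr=0x7d blk=15 s=1: VC-HIT | VC [3, 9]
  [4] addr=0x4d blk=9 s=1: VC-HIT | VC [3, 15]
  [5] addr=0x7b blk=15 s=1: VC-HIT | VC [3, 9]
  [6] addr=0x7e blk=15 s=1: L1-HIT | VC [3, 9]
  [7] addr=0x4d blk=9 s=1: VC-HIT | VC [3, 15]
  [8] addr=0x4b blk=9 s=1: L1-HIT | VC [3, 15]
  [9] addr=0x78 blk=15 s=1: VC-HIT | VC [3, 9]
  [10] addr=0x4e blk=9 s=1: VC-HIT | VC [3, 15]
  [11] addr=0x7a blk=15 s=1: VC-HIT | VC [3, 9]
  [12] addr=0x7b blk=15 s=1: L1-HIT | VC [3, 9]
  [13] addr=0x7f blk=15 s=1: L1-HIT | VC [3, 9]

SEQ = [MISS, MISS, MISS, VC-HIT, VC-HIT, VC-HIT, L1-HIT, VC-HIT, L1-HIT, VC-HIT, VC-HIT, VC-HIT, L1-HIT, L1-HIT]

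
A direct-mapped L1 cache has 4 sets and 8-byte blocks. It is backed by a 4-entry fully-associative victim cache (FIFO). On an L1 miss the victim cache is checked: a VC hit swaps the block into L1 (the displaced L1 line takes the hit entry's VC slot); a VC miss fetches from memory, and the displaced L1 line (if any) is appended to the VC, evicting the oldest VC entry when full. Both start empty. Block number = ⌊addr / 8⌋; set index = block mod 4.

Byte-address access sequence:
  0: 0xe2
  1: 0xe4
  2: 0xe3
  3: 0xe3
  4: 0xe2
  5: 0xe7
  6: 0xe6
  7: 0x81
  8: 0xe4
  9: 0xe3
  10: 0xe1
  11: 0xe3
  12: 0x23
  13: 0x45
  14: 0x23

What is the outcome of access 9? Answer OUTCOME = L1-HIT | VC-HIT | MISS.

  [0] addr=0xe2 blk=28 s=0: MISS | VC []
  [1] addr=0xe4 blk=28 s=0: L1-HIT | VC []
  [2] addr=0xe3 blk=28 s=0: L1-HIT | VC []
  [3] addr=0xe3 blk=28 s=0: L1-HIT | VC []
  [4] addr=0xe2 blk=28 s=0: L1-HIT | VC []
  [5] addr=0xe7 blk=28 s=0: L1-HIT | VC []
  [6] addr=0xe6 blk=28 s=0: L1-HIT | VC []
  [7] addr=0x81 blk=16 s=0: MISS | VC [28]
  [8] addr=0xe4 blk=28 s=0: VC-HIT | VC [16]
  [9] addr=0xe3 blk=28 s=0: L1-HIT | VC [16]
  [10] addr=0xe1 blk=28 s=0: L1-HIT | VC [16]
  [11] addr=0xe3 blk=28 s=0: L1-HIT | VC [16]
  [12] addr=0x23 blk=4 s=0: MISS | VC [16, 28]
  [13] addr=0x45 blk=8 s=0: MISS | VC [16, 28, 4]
  [14] addr=0x23 blk=4 s=0: VC-HIT | VC [16, 28, 8]

OUTCOME = L1-HIT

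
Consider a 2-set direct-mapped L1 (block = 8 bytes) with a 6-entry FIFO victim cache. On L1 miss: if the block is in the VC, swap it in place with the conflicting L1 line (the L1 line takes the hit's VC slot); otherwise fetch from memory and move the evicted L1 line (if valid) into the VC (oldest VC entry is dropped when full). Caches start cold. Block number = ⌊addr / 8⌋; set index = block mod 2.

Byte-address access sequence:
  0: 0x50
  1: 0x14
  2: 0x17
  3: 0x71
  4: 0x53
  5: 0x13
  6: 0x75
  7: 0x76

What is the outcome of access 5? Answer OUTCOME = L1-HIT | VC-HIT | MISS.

0: 0x50 (blk 10, set 0) → MISS  vc=[]
1: 0x14 (blk 2, set 0) → MISS  vc=[10]
2: 0x17 (blk 2, set 0) → L1-HIT  vc=[10]
3: 0x71 (blk 14, set 0) → MISS  vc=[10, 2]
4: 0x53 (blk 10, set 0) → VC-HIT  vc=[14, 2]
5: 0x13 (blk 2, set 0) → VC-HIT  vc=[14, 10]
6: 0x75 (blk 14, set 0) → VC-HIT  vc=[2, 10]
7: 0x76 (blk 14, set 0) → L1-HIT  vc=[2, 10]

OUTCOME = VC-HIT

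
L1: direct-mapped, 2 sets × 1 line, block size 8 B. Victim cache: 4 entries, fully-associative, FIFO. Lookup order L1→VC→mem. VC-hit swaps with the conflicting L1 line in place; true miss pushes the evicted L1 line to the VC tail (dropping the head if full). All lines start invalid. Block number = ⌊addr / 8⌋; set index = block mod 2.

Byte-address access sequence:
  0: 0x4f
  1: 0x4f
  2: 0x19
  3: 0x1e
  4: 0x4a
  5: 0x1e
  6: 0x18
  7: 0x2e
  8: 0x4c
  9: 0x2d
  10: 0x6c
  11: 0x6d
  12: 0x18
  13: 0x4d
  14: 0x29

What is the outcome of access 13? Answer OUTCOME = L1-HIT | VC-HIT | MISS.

#0 0x4f→b9/s1 MISS; vc=[]
#1 0x4f→b9/s1 L1-HIT; vc=[]
#2 0x19→b3/s1 MISS; vc=[9]
#3 0x1e→b3/s1 L1-HIT; vc=[9]
#4 0x4a→b9/s1 VC-HIT; vc=[3]
#5 0x1e→b3/s1 VC-HIT; vc=[9]
#6 0x18→b3/s1 L1-HIT; vc=[9]
#7 0x2e→b5/s1 MISS; vc=[9,3]
#8 0x4c→b9/s1 VC-HIT; vc=[5,3]
#9 0x2d→b5/s1 VC-HIT; vc=[9,3]
#10 0x6c→b13/s1 MISS; vc=[9,3,5]
#11 0x6d→b13/s1 L1-HIT; vc=[9,3,5]
#12 0x18→b3/s1 VC-HIT; vc=[9,13,5]
#13 0x4d→b9/s1 VC-HIT; vc=[3,13,5]
#14 0x29→b5/s1 VC-HIT; vc=[3,13,9]

OUTCOME = VC-HIT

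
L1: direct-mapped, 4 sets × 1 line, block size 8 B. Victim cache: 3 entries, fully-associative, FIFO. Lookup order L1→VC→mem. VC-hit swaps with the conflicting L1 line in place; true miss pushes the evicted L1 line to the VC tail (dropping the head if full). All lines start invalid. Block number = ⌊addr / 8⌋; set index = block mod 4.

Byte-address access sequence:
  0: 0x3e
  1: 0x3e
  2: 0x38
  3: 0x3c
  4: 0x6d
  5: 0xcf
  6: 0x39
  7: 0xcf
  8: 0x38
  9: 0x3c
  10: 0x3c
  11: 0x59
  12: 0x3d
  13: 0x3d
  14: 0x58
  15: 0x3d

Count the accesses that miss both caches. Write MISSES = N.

  [0] addr=0x3e blk=7 s=3: MISS | VC []
  [1] addr=0x3e blk=7 s=3: L1-HIT | VC []
  [2] addr=0x38 blk=7 s=3: L1-HIT | VC []
  [3] addr=0x3c blk=7 s=3: L1-HIT | VC []
  [4] addr=0x6d blk=13 s=1: MISS | VC []
  [5] addr=0xcf blk=25 s=1: MISS | VC [13]
  [6] addr=0x39 blk=7 s=3: L1-HIT | VC [13]
  [7] addr=0xcf blk=25 s=1: L1-HIT | VC [13]
  [8] addr=0x38 blk=7 s=3: L1-HIT | VC [13]
  [9] addr=0x3c blk=7 s=3: L1-HIT | VC [13]
  [10] addr=0x3c blk=7 s=3: L1-HIT | VC [13]
  [11] addr=0x59 blk=11 s=3: MISS | VC [13, 7]
  [12] addr=0x3d blk=7 s=3: VC-HIT | VC [13, 11]
  [13] addr=0x3d blk=7 s=3: L1-HIT | VC [13, 11]
  [14] addr=0x58 blk=11 s=3: VC-HIT | VC [13, 7]
  [15] addr=0x3d blk=7 s=3: VC-HIT | VC [13, 11]

MISSES = 4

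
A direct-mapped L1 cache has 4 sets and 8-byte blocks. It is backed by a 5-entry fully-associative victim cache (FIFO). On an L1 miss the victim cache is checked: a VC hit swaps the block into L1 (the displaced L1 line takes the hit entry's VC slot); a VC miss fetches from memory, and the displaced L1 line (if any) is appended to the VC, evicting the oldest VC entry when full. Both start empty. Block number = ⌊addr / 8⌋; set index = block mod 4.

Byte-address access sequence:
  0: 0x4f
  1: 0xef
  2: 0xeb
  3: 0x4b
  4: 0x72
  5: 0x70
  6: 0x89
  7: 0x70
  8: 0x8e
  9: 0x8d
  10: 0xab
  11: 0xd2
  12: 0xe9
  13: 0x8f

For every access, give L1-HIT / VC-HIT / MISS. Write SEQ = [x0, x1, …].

SEQ = [MISS, MISS, L1-HIT, VC-HIT, MISS, L1-HIT, MISS, L1-HIT, L1-HIT, L1-HIT, MISS, MISS, VC-HIT, VC-HIT]

0: 0x4f (blk 9, set 1) → MISS  vc=[]
1: 0xef (blk 29, set 1) → MISS  vc=[9]
2: 0xeb (blk 29, set 1) → L1-HIT  vc=[9]
3: 0x4b (blk 9, set 1) → VC-HIT  vc=[29]
4: 0x72 (blk 14, set 2) → MISS  vc=[29]
5: 0x70 (blk 14, set 2) → L1-HIT  vc=[29]
6: 0x89 (blk 17, set 1) → MISS  vc=[29, 9]
7: 0x70 (blk 14, set 2) → L1-HIT  vc=[29, 9]
8: 0x8e (blk 17, set 1) → L1-HIT  vc=[29, 9]
9: 0x8d (blk 17, set 1) → L1-HIT  vc=[29, 9]
10: 0xab (blk 21, set 1) → MISS  vc=[29, 9, 17]
11: 0xd2 (blk 26, set 2) → MISS  vc=[29, 9, 17, 14]
12: 0xe9 (blk 29, set 1) → VC-HIT  vc=[21, 9, 17, 14]
13: 0x8f (blk 17, set 1) → VC-HIT  vc=[21, 9, 29, 14]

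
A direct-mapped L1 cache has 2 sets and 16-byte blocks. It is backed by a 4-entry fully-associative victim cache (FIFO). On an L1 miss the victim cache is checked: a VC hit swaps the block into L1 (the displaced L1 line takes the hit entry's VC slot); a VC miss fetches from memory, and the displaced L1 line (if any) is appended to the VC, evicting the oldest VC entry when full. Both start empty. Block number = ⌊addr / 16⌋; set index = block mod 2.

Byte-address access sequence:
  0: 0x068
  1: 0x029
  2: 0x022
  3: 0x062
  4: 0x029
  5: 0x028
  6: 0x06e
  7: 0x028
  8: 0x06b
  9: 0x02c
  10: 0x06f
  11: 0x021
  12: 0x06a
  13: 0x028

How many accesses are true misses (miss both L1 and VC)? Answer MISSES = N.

0: 0x68 (blk 6, set 0) → MISS  vc=[]
1: 0x29 (blk 2, set 0) → MISS  vc=[6]
2: 0x22 (blk 2, set 0) → L1-HIT  vc=[6]
3: 0x62 (blk 6, set 0) → VC-HIT  vc=[2]
4: 0x29 (blk 2, set 0) → VC-HIT  vc=[6]
5: 0x28 (blk 2, set 0) → L1-HIT  vc=[6]
6: 0x6e (blk 6, set 0) → VC-HIT  vc=[2]
7: 0x28 (blk 2, set 0) → VC-HIT  vc=[6]
8: 0x6b (blk 6, set 0) → VC-HIT  vc=[2]
9: 0x2c (blk 2, set 0) → VC-HIT  vc=[6]
10: 0x6f (blk 6, set 0) → VC-HIT  vc=[2]
11: 0x21 (blk 2, set 0) → VC-HIT  vc=[6]
12: 0x6a (blk 6, set 0) → VC-HIT  vc=[2]
13: 0x28 (blk 2, set 0) → VC-HIT  vc=[6]

MISSES = 2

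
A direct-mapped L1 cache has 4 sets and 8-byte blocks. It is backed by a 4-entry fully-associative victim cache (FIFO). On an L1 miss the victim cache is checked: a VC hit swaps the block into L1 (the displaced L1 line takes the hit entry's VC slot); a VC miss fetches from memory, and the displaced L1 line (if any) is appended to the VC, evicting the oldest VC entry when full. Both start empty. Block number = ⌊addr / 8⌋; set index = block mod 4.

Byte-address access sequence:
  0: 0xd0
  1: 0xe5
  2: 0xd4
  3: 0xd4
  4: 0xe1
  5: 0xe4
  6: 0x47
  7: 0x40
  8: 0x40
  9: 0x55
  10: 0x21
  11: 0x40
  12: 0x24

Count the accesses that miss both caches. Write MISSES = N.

#0 0xd0→b26/s2 MISS; vc=[]
#1 0xe5→b28/s0 MISS; vc=[]
#2 0xd4→b26/s2 L1-HIT; vc=[]
#3 0xd4→b26/s2 L1-HIT; vc=[]
#4 0xe1→b28/s0 L1-HIT; vc=[]
#5 0xe4→b28/s0 L1-HIT; vc=[]
#6 0x47→b8/s0 MISS; vc=[28]
#7 0x40→b8/s0 L1-HIT; vc=[28]
#8 0x40→b8/s0 L1-HIT; vc=[28]
#9 0x55→b10/s2 MISS; vc=[28,26]
#10 0x21→b4/s0 MISS; vc=[28,26,8]
#11 0x40→b8/s0 VC-HIT; vc=[28,26,4]
#12 0x24→b4/s0 VC-HIT; vc=[28,26,8]

MISSES = 5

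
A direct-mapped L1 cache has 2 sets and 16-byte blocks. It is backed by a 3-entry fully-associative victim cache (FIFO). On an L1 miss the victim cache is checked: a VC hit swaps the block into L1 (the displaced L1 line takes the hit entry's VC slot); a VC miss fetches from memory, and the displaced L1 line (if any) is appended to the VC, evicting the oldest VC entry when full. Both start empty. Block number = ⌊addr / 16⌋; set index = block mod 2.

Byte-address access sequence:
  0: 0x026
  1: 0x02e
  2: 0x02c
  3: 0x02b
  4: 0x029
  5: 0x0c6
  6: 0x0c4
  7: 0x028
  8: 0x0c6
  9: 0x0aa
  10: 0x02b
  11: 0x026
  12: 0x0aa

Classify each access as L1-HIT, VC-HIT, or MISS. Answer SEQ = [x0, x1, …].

SEQ = [MISS, L1-HIT, L1-HIT, L1-HIT, L1-HIT, MISS, L1-HIT, VC-HIT, VC-HIT, MISS, VC-HIT, L1-HIT, VC-HIT]

0: 0x26 (blk 2, set 0) → MISS  vc=[]
1: 0x2e (blk 2, set 0) → L1-HIT  vc=[]
2: 0x2c (blk 2, set 0) → L1-HIT  vc=[]
3: 0x2b (blk 2, set 0) → L1-HIT  vc=[]
4: 0x29 (blk 2, set 0) → L1-HIT  vc=[]
5: 0xc6 (blk 12, set 0) → MISS  vc=[2]
6: 0xc4 (blk 12, set 0) → L1-HIT  vc=[2]
7: 0x28 (blk 2, set 0) → VC-HIT  vc=[12]
8: 0xc6 (blk 12, set 0) → VC-HIT  vc=[2]
9: 0xaa (blk 10, set 0) → MISS  vc=[2, 12]
10: 0x2b (blk 2, set 0) → VC-HIT  vc=[10, 12]
11: 0x26 (blk 2, set 0) → L1-HIT  vc=[10, 12]
12: 0xaa (blk 10, set 0) → VC-HIT  vc=[2, 12]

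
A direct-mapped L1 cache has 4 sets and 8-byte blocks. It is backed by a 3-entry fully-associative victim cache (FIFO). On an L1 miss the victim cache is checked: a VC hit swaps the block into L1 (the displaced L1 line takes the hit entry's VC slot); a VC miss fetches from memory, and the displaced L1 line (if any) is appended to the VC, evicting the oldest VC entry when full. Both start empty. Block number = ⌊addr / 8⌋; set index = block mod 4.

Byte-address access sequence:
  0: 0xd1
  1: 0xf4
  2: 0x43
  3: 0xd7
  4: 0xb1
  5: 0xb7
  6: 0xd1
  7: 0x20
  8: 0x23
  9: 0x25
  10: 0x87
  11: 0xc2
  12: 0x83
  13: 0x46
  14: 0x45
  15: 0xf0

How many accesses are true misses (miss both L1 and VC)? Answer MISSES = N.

MISSES = 8

#0 0xd1→b26/s2 MISS; vc=[]
#1 0xf4→b30/s2 MISS; vc=[26]
#2 0x43→b8/s0 MISS; vc=[26]
#3 0xd7→b26/s2 VC-HIT; vc=[30]
#4 0xb1→b22/s2 MISS; vc=[30,26]
#5 0xb7→b22/s2 L1-HIT; vc=[30,26]
#6 0xd1→b26/s2 VC-HIT; vc=[30,22]
#7 0x20→b4/s0 MISS; vc=[30,22,8]
#8 0x23→b4/s0 L1-HIT; vc=[30,22,8]
#9 0x25→b4/s0 L1-HIT; vc=[30,22,8]
#10 0x87→b16/s0 MISS; vc=[22,8,4]
#11 0xc2→b24/s0 MISS; vc=[8,4,16]
#12 0x83→b16/s0 VC-HIT; vc=[8,4,24]
#13 0x46→b8/s0 VC-HIT; vc=[16,4,24]
#14 0x45→b8/s0 L1-HIT; vc=[16,4,24]
#15 0xf0→b30/s2 MISS; vc=[4,24,26]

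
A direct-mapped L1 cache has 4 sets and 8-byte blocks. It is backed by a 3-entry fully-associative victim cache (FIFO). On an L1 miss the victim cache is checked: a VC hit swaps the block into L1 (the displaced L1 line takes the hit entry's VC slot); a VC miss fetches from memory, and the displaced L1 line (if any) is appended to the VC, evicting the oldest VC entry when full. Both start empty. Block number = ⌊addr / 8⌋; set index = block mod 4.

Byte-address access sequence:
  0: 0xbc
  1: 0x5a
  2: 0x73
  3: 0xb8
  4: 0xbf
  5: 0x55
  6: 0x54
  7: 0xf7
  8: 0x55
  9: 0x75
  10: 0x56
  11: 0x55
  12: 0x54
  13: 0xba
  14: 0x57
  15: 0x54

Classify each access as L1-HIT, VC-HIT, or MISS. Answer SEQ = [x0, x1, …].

SEQ = [MISS, MISS, MISS, VC-HIT, L1-HIT, MISS, L1-HIT, MISS, VC-HIT, VC-HIT, VC-HIT, L1-HIT, L1-HIT, L1-HIT, L1-HIT, L1-HIT]

#0 0xbc→b23/s3 MISS; vc=[]
#1 0x5a→b11/s3 MISS; vc=[23]
#2 0x73→b14/s2 MISS; vc=[23]
#3 0xb8→b23/s3 VC-HIT; vc=[11]
#4 0xbf→b23/s3 L1-HIT; vc=[11]
#5 0x55→b10/s2 MISS; vc=[11,14]
#6 0x54→b10/s2 L1-HIT; vc=[11,14]
#7 0xf7→b30/s2 MISS; vc=[11,14,10]
#8 0x55→b10/s2 VC-HIT; vc=[11,14,30]
#9 0x75→b14/s2 VC-HIT; vc=[11,10,30]
#10 0x56→b10/s2 VC-HIT; vc=[11,14,30]
#11 0x55→b10/s2 L1-HIT; vc=[11,14,30]
#12 0x54→b10/s2 L1-HIT; vc=[11,14,30]
#13 0xba→b23/s3 L1-HIT; vc=[11,14,30]
#14 0x57→b10/s2 L1-HIT; vc=[11,14,30]
#15 0x54→b10/s2 L1-HIT; vc=[11,14,30]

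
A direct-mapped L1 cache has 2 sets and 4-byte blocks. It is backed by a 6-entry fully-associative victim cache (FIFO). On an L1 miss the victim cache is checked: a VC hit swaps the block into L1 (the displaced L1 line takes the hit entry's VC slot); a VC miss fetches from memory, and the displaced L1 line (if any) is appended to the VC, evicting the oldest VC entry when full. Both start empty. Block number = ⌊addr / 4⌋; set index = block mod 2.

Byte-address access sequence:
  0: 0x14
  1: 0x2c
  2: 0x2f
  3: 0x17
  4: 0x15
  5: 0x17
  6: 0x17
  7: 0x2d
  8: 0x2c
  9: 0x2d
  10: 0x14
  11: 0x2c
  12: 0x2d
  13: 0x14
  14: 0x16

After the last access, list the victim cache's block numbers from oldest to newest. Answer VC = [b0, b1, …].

VC = [11]

  [0] addr=0x14 blk=5 s=1: MISS | VC []
  [1] addr=0x2c blk=11 s=1: MISS | VC [5]
  [2] addr=0x2f blk=11 s=1: L1-HIT | VC [5]
  [3] addr=0x17 blk=5 s=1: VC-HIT | VC [11]
  [4] addr=0x15 blk=5 s=1: L1-HIT | VC [11]
  [5] addr=0x17 blk=5 s=1: L1-HIT | VC [11]
  [6] addr=0x17 blk=5 s=1: L1-HIT | VC [11]
  [7] addr=0x2d blk=11 s=1: VC-HIT | VC [5]
  [8] addr=0x2c blk=11 s=1: L1-HIT | VC [5]
  [9] addr=0x2d blk=11 s=1: L1-HIT | VC [5]
  [10] addr=0x14 blk=5 s=1: VC-HIT | VC [11]
  [11] addr=0x2c blk=11 s=1: VC-HIT | VC [5]
  [12] addr=0x2d blk=11 s=1: L1-HIT | VC [5]
  [13] addr=0x14 blk=5 s=1: VC-HIT | VC [11]
  [14] addr=0x16 blk=5 s=1: L1-HIT | VC [11]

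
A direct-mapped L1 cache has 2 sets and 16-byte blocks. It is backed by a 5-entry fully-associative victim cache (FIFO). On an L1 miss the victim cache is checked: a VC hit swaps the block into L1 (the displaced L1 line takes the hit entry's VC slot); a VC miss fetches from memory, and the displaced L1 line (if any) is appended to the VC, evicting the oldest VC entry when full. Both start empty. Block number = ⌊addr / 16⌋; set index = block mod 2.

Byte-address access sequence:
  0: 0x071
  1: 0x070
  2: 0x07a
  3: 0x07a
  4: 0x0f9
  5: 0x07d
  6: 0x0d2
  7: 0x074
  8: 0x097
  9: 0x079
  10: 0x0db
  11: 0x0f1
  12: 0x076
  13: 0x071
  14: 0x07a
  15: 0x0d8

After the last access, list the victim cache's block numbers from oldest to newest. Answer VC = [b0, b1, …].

VC = [7, 15, 9]

0: 0x71 (blk 7, set 1) → MISS  vc=[]
1: 0x70 (blk 7, set 1) → L1-HIT  vc=[]
2: 0x7a (blk 7, set 1) → L1-HIT  vc=[]
3: 0x7a (blk 7, set 1) → L1-HIT  vc=[]
4: 0xf9 (blk 15, set 1) → MISS  vc=[7]
5: 0x7d (blk 7, set 1) → VC-HIT  vc=[15]
6: 0xd2 (blk 13, set 1) → MISS  vc=[15, 7]
7: 0x74 (blk 7, set 1) → VC-HIT  vc=[15, 13]
8: 0x97 (blk 9, set 1) → MISS  vc=[15, 13, 7]
9: 0x79 (blk 7, set 1) → VC-HIT  vc=[15, 13, 9]
10: 0xdb (blk 13, set 1) → VC-HIT  vc=[15, 7, 9]
11: 0xf1 (blk 15, set 1) → VC-HIT  vc=[13, 7, 9]
12: 0x76 (blk 7, set 1) → VC-HIT  vc=[13, 15, 9]
13: 0x71 (blk 7, set 1) → L1-HIT  vc=[13, 15, 9]
14: 0x7a (blk 7, set 1) → L1-HIT  vc=[13, 15, 9]
15: 0xd8 (blk 13, set 1) → VC-HIT  vc=[7, 15, 9]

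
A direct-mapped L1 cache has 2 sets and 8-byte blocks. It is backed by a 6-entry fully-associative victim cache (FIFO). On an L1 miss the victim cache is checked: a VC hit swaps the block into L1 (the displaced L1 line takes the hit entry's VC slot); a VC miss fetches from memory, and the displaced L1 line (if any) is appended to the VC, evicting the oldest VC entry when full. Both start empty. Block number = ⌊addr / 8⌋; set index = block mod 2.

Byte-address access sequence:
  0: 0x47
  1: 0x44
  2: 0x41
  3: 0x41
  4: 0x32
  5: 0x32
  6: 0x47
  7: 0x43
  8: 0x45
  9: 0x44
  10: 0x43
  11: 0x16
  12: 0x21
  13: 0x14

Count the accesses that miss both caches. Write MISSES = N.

  [0] addr=0x47 blk=8 s=0: MISS | VC []
  [1] addr=0x44 blk=8 s=0: L1-HIT | VC []
  [2] addr=0x41 blk=8 s=0: L1-HIT | VC []
  [3] addr=0x41 blk=8 s=0: L1-HIT | VC []
  [4] addr=0x32 blk=6 s=0: MISS | VC [8]
  [5] addr=0x32 blk=6 s=0: L1-HIT | VC [8]
  [6] addr=0x47 blk=8 s=0: VC-HIT | VC [6]
  [7] addr=0x43 blk=8 s=0: L1-HIT | VC [6]
  [8] addr=0x45 blk=8 s=0: L1-HIT | VC [6]
  [9] addr=0x44 blk=8 s=0: L1-HIT | VC [6]
  [10] addr=0x43 blk=8 s=0: L1-HIT | VC [6]
  [11] addr=0x16 blk=2 s=0: MISS | VC [6, 8]
  [12] addr=0x21 blk=4 s=0: MISS | VC [6, 8, 2]
  [13] addr=0x14 blk=2 s=0: VC-HIT | VC [6, 8, 4]

MISSES = 4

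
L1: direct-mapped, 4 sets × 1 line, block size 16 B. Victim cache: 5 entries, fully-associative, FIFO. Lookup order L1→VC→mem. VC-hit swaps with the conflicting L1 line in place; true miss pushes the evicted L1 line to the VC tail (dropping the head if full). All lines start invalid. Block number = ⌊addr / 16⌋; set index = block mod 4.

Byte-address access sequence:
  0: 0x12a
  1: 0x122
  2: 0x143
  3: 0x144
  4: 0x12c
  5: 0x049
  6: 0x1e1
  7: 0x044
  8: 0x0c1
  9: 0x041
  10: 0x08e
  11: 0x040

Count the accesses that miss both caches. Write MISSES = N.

MISSES = 6

0: 0x12a (blk 18, set 2) → MISS  vc=[]
1: 0x122 (blk 18, set 2) → L1-HIT  vc=[]
2: 0x143 (blk 20, set 0) → MISS  vc=[]
3: 0x144 (blk 20, set 0) → L1-HIT  vc=[]
4: 0x12c (blk 18, set 2) → L1-HIT  vc=[]
5: 0x49 (blk 4, set 0) → MISS  vc=[20]
6: 0x1e1 (blk 30, set 2) → MISS  vc=[20, 18]
7: 0x44 (blk 4, set 0) → L1-HIT  vc=[20, 18]
8: 0xc1 (blk 12, set 0) → MISS  vc=[20, 18, 4]
9: 0x41 (blk 4, set 0) → VC-HIT  vc=[20, 18, 12]
10: 0x8e (blk 8, set 0) → MISS  vc=[20, 18, 12, 4]
11: 0x40 (blk 4, set 0) → VC-HIT  vc=[20, 18, 12, 8]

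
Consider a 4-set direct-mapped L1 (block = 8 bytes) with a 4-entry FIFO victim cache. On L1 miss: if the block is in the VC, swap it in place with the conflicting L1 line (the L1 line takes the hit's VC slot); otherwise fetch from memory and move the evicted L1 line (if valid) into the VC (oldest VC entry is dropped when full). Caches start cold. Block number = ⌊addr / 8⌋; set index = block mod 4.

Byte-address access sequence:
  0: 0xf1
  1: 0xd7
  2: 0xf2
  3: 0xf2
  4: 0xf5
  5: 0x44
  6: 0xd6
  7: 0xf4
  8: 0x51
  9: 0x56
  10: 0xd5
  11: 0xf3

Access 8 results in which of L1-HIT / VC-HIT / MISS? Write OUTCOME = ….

  [0] addr=0xf1 blk=30 s=2: MISS | VC []
  [1] addr=0xd7 blk=26 s=2: MISS | VC [30]
  [2] addr=0xf2 blk=30 s=2: VC-HIT | VC [26]
  [3] addr=0xf2 blk=30 s=2: L1-HIT | VC [26]
  [4] addr=0xf5 blk=30 s=2: L1-HIT | VC [26]
  [5] addr=0x44 blk=8 s=0: MISS | VC [26]
  [6] addr=0xd6 blk=26 s=2: VC-HIT | VC [30]
  [7] addr=0xf4 blk=30 s=2: VC-HIT | VC [26]
  [8] addr=0x51 blk=10 s=2: MISS | VC [26, 30]
  [9] addr=0x56 blk=10 s=2: L1-HIT | VC [26, 30]
  [10] addr=0xd5 blk=26 s=2: VC-HIT | VC [10, 30]
  [11] addr=0xf3 blk=30 s=2: VC-HIT | VC [10, 26]

OUTCOME = MISS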